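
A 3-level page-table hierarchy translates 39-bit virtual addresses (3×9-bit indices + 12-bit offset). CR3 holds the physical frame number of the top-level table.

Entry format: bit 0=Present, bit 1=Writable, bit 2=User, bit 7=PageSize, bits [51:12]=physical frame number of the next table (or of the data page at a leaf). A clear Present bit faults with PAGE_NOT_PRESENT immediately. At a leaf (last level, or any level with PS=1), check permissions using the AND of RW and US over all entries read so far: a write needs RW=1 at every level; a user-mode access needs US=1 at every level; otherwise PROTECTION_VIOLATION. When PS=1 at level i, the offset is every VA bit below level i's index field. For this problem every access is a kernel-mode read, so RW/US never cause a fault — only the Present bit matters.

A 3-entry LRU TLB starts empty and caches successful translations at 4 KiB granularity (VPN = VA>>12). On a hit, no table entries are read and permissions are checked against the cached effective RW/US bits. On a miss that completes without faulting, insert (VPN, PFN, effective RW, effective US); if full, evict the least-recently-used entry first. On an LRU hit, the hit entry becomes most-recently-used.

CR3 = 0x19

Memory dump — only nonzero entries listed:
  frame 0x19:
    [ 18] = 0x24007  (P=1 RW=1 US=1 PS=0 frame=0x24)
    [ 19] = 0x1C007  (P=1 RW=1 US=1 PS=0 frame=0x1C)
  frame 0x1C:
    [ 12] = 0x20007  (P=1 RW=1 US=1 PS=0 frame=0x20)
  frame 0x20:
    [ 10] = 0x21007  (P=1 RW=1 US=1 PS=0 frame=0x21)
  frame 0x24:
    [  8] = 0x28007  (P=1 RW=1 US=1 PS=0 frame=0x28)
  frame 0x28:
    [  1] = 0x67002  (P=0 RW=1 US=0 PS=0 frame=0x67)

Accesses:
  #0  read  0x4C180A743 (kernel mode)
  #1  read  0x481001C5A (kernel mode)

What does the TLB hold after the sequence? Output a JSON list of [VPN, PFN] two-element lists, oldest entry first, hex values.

Walk each access:
#0 VA=0x4C180A743 (r,kernel):
  L0 @0x19[19] → 0x1C007  P=1,RW=1,US=1,PS=0
  L1 @0x1C[12] → 0x20007  P=1,RW=1,US=1,PS=0
  L2 @0x20[10] → 0x21007  P=1,RW=1,US=1,PS=0
  → PA=0x21743  (3 entries read)
#1 VA=0x481001C5A (r,kernel):
  L0 @0x19[18] → 0x24007  P=1,RW=1,US=1,PS=0
  L1 @0x24[8] → 0x28007  P=1,RW=1,US=1,PS=0
  L2 @0x28[1] → 0x67002  P=0,RW=1,US=0,PS=0
  ⇒ fault: PAGE_NOT_PRESENT  — 3 lookups

TLB: [["0x4C180A", "0x21"]]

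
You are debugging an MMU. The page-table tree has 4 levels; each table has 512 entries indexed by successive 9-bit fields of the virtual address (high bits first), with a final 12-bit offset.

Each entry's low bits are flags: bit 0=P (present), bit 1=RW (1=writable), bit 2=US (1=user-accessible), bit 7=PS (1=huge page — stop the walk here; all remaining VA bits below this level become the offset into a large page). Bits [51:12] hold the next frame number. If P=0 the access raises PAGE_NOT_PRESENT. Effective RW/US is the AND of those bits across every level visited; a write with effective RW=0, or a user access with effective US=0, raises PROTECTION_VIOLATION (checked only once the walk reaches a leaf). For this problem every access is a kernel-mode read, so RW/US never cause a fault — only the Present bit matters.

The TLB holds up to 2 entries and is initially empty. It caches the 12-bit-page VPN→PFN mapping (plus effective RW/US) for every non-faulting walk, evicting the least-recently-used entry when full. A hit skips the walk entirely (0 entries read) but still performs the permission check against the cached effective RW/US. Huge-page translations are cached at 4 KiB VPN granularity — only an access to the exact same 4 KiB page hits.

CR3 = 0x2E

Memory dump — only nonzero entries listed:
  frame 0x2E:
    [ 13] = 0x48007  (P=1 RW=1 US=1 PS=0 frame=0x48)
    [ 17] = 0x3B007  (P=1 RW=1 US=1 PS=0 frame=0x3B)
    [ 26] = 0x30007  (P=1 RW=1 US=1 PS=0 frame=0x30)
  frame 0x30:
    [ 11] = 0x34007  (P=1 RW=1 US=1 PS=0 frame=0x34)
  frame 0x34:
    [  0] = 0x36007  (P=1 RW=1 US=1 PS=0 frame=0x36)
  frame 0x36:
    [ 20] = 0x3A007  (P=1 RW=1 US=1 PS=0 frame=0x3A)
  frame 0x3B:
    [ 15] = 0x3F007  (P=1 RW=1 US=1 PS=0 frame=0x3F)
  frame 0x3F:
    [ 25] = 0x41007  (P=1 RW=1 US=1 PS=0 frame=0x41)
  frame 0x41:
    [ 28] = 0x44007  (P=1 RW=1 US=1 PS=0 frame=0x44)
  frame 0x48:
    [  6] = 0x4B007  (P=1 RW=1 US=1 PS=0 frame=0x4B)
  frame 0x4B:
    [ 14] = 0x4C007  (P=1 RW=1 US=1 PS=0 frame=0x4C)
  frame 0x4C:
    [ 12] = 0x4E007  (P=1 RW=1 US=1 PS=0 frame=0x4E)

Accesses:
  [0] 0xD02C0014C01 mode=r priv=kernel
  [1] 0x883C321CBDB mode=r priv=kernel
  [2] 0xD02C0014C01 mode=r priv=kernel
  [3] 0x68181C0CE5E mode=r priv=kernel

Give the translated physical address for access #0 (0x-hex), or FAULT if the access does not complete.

Trace:
#0 VA=0xD02C0014C01 (r,kernel):
  lvl0: tbl 0x2E, slot 26 ⇒ 0x30007 (P1/RW1/US1/PS0)
  lvl1: tbl 0x30, slot 11 ⇒ 0x34007 (P1/RW1/US1/PS0)
  lvl2: tbl 0x34, slot 0 ⇒ 0x36007 (P1/RW1/US1/PS0)
  lvl3: tbl 0x36, slot 20 ⇒ 0x3A007 (P1/RW1/US1/PS0)
  → PA=0x3AC01  (4 entries read)
#1 VA=0x883C321CBDB (r,kernel):
  lvl0: tbl 0x2E, slot 17 ⇒ 0x3B007 (P1/RW1/US1/PS0)
  lvl1: tbl 0x3B, slot 15 ⇒ 0x3F007 (P1/RW1/US1/PS0)
  lvl2: tbl 0x3F, slot 25 ⇒ 0x41007 (P1/RW1/US1/PS0)
  lvl3: tbl 0x41, slot 28 ⇒ 0x44007 (P1/RW1/US1/PS0)
  → PA=0x44BDB  (4 entries read)
#2 VA=0xD02C0014C01 (r,kernel):
  TLB hit vpn=0xD02C0014 → PA=0x3AC01
#3 VA=0x68181C0CE5E (r,kernel):
  lvl0: tbl 0x2E, slot 13 ⇒ 0x48007 (P1/RW1/US1/PS0)
  lvl1: tbl 0x48, slot 6 ⇒ 0x4B007 (P1/RW1/US1/PS0)
  lvl2: tbl 0x4B, slot 14 ⇒ 0x4C007 (P1/RW1/US1/PS0)
  lvl3: tbl 0x4C, slot 12 ⇒ 0x4E007 (P1/RW1/US1/PS0)
  → PA=0x4EE5E  (4 entries read)

Access #0 PA: 0x3AC01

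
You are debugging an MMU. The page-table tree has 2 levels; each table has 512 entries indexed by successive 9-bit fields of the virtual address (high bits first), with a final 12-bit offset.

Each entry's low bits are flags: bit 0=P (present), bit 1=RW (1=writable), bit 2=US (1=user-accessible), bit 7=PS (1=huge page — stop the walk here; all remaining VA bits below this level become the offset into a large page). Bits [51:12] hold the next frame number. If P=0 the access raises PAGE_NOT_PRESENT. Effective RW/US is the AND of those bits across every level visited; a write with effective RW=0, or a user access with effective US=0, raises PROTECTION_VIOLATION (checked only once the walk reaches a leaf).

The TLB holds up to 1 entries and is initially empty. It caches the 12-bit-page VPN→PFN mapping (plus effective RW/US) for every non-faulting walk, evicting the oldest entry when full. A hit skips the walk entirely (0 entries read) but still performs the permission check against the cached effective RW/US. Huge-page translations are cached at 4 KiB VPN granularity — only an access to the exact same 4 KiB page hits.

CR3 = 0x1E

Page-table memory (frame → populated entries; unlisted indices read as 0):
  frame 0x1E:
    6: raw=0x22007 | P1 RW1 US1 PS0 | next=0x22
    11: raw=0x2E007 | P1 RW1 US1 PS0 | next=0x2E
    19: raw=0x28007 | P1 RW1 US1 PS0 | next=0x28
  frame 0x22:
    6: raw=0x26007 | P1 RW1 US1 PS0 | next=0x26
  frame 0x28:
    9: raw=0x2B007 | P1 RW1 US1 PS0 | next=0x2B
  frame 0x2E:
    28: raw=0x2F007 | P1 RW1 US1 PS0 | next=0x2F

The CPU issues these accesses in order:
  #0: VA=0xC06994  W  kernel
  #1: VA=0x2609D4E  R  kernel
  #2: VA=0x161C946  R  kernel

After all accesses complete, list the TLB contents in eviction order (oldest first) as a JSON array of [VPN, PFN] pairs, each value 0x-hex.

Per-access translation:
#0 VA=0xC06994 (w,kernel):
  L0: frame=0x1E idx=6 entry=0x22007 [P=1 RW=1 US=1 PS=0]
  L1: frame=0x22 idx=6 entry=0x26007 [P=1 RW=1 US=1 PS=0]
  ⇒ phys 0x26994  [2 reads]
#1 VA=0x2609D4E (r,kernel):
  L0: frame=0x1E idx=19 entry=0x28007 [P=1 RW=1 US=1 PS=0]
  L1: frame=0x28 idx=9 entry=0x2B007 [P=1 RW=1 US=1 PS=0]
  ⇒ phys 0x2BD4E  [2 reads]
#2 VA=0x161C946 (r,kernel):
  L0: frame=0x1E idx=11 entry=0x2E007 [P=1 RW=1 US=1 PS=0]
  L1: frame=0x2E idx=28 entry=0x2F007 [P=1 RW=1 US=1 PS=0]
  ⇒ phys 0x2F946  [2 reads]

TLB: [["0x161C", "0x2F"]]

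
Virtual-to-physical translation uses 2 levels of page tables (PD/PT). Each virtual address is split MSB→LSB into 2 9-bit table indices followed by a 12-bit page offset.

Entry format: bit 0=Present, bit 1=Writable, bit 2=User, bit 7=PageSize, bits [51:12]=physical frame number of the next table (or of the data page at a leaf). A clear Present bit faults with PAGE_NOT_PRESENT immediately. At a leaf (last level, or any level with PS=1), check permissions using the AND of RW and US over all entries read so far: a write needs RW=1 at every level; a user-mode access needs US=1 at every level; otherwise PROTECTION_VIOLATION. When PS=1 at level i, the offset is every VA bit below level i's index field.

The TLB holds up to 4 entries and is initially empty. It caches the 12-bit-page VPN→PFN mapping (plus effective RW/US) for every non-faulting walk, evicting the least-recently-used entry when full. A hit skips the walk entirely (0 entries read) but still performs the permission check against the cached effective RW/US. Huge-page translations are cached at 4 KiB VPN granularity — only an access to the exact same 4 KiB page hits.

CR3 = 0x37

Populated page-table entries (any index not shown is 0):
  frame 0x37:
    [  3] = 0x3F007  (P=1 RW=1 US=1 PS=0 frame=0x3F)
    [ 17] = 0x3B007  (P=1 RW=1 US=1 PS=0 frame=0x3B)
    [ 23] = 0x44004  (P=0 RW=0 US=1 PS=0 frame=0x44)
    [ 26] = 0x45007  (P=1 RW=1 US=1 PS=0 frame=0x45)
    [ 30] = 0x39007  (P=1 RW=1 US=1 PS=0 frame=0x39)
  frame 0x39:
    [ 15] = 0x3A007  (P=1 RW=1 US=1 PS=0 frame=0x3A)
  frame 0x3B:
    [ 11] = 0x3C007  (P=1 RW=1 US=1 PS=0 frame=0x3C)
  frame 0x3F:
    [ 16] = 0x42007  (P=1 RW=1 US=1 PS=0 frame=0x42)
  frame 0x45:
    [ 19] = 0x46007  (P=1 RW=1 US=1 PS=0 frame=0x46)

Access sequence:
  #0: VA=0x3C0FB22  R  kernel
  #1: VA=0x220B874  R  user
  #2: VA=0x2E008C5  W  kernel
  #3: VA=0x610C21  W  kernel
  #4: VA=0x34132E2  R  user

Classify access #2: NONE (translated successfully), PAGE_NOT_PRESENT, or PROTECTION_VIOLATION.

Walk each access:
#0 VA=0x3C0FB22 (r,kernel):
  L0: frame=0x37 idx=30 entry=0x39007 [P=1 RW=1 US=1 PS=0]
  L1: frame=0x39 idx=15 entry=0x3A007 [P=1 RW=1 US=1 PS=0]
  → PA=0x3AB22  (2 entries read)
#1 VA=0x220B874 (r,user):
  L0: frame=0x37 idx=17 entry=0x3B007 [P=1 RW=1 US=1 PS=0]
  L1: frame=0x3B idx=11 entry=0x3C007 [P=1 RW=1 US=1 PS=0]
  → PA=0x3C874  (2 entries read)
#2 VA=0x2E008C5 (w,kernel):
  L0: frame=0x37 idx=23 entry=0x44004 [P=0 RW=0 US=1 PS=0]
  → PAGE_NOT_PRESENT  (1 entries read)
#3 VA=0x610C21 (w,kernel):
  L0: frame=0x37 idx=3 entry=0x3F007 [P=1 RW=1 US=1 PS=0]
  L1: frame=0x3F idx=16 entry=0x42007 [P=1 RW=1 US=1 PS=0]
  → PA=0x42C21  (2 entries read)
#4 VA=0x34132E2 (r,user):
  L0: frame=0x37 idx=26 entry=0x45007 [P=1 RW=1 US=1 PS=0]
  L1: frame=0x45 idx=19 entry=0x46007 [P=1 RW=1 US=1 PS=0]
  → PA=0x462E2  (2 entries read)

Access #2 fault: PAGE_NOT_PRESENT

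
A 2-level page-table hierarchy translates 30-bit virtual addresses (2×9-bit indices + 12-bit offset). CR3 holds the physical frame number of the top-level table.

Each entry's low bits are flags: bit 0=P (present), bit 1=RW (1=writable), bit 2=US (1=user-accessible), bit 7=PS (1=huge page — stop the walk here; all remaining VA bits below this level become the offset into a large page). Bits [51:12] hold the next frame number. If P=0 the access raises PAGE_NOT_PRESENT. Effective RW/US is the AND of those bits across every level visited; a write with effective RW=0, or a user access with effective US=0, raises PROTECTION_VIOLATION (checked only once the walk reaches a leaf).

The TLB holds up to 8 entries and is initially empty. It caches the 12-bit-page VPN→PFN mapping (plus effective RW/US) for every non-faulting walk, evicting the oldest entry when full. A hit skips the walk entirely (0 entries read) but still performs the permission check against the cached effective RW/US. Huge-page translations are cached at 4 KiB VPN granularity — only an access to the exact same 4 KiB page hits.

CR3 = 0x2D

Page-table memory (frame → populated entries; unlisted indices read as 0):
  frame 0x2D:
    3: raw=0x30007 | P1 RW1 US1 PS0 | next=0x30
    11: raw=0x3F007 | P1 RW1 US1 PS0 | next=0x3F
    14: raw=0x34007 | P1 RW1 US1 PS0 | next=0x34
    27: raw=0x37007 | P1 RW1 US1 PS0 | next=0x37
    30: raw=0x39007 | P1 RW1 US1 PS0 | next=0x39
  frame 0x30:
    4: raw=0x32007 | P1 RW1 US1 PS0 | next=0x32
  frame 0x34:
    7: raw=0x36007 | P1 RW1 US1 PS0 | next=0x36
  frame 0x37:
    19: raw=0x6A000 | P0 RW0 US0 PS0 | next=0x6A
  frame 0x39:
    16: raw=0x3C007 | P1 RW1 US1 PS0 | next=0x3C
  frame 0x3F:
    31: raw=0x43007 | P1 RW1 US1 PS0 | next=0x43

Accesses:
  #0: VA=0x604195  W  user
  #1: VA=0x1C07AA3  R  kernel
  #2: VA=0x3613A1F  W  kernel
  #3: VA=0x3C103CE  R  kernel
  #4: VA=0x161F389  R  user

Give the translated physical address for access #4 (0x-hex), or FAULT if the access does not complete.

Walk each access:
#0 VA=0x604195 (w,user):
  L0: frame=0x2D idx=3 entry=0x30007 [P=1 RW=1 US=1 PS=0]
  L1: frame=0x30 idx=4 entry=0x32007 [P=1 RW=1 US=1 PS=0]
  ⇒ phys 0x32195  [2 reads]
#1 VA=0x1C07AA3 (r,kernel):
  L0: frame=0x2D idx=14 entry=0x34007 [P=1 RW=1 US=1 PS=0]
  L1: frame=0x34 idx=7 entry=0x36007 [P=1 RW=1 US=1 PS=0]
  ⇒ phys 0x36AA3  [2 reads]
#2 VA=0x3613A1F (w,kernel):
  L0: frame=0x2D idx=27 entry=0x37007 [P=1 RW=1 US=1 PS=0]
  L1: frame=0x37 idx=19 entry=0x6A000 [P=0 RW=0 US=0 PS=0]
  ⇒ fault: PAGE_NOT_PRESENT  — 2 lookups
#3 VA=0x3C103CE (r,kernel):
  L0: frame=0x2D idx=30 entry=0x39007 [P=1 RW=1 US=1 PS=0]
  L1: frame=0x39 idx=16 entry=0x3C007 [P=1 RW=1 US=1 PS=0]
  ⇒ phys 0x3C3CE  [2 reads]
#4 VA=0x161F389 (r,user):
  L0: frame=0x2D idx=11 entry=0x3F007 [P=1 RW=1 US=1 PS=0]
  L1: frame=0x3F idx=31 entry=0x43007 [P=1 RW=1 US=1 PS=0]
  ⇒ phys 0x43389  [2 reads]

Access #4 PA: 0x43389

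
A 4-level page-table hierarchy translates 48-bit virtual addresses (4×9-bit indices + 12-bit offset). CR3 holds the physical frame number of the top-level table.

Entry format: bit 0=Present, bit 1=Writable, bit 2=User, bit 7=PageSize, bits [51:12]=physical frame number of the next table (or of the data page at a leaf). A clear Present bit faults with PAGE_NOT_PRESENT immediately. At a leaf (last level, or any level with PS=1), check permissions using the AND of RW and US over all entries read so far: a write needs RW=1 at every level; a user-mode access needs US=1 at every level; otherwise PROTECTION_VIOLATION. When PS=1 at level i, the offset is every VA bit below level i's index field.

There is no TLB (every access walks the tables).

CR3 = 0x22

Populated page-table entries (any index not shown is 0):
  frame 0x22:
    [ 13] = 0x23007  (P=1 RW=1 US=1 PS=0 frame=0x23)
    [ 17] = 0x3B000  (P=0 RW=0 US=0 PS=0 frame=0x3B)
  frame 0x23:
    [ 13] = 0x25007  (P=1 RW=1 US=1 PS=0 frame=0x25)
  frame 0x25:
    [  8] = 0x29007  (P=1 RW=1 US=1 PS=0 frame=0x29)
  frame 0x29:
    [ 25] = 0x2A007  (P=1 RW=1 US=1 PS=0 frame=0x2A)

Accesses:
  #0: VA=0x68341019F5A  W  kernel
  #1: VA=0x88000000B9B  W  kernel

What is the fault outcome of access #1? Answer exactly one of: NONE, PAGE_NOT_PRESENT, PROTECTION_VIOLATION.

Per-access translation:
#0 VA=0x68341019F5A (w,kernel):
  L0: frame=0x22 idx=13 entry=0x23007 [P=1 RW=1 US=1 PS=0]
  L1: frame=0x23 idx=13 entry=0x25007 [P=1 RW=1 US=1 PS=0]
  L2: frame=0x25 idx=8 entry=0x29007 [P=1 RW=1 US=1 PS=0]
  L3: frame=0x29 idx=25 entry=0x2A007 [P=1 RW=1 US=1 PS=0]
  ✓ 0x2AF5A  — 4 lookups
#1 VA=0x88000000B9B (w,kernel):
  L0: frame=0x22 idx=17 entry=0x3B000 [P=0 RW=0 US=0 PS=0]
  ⇒ fault: PAGE_NOT_PRESENT  — 1 lookups

Access #1 fault: PAGE_NOT_PRESENT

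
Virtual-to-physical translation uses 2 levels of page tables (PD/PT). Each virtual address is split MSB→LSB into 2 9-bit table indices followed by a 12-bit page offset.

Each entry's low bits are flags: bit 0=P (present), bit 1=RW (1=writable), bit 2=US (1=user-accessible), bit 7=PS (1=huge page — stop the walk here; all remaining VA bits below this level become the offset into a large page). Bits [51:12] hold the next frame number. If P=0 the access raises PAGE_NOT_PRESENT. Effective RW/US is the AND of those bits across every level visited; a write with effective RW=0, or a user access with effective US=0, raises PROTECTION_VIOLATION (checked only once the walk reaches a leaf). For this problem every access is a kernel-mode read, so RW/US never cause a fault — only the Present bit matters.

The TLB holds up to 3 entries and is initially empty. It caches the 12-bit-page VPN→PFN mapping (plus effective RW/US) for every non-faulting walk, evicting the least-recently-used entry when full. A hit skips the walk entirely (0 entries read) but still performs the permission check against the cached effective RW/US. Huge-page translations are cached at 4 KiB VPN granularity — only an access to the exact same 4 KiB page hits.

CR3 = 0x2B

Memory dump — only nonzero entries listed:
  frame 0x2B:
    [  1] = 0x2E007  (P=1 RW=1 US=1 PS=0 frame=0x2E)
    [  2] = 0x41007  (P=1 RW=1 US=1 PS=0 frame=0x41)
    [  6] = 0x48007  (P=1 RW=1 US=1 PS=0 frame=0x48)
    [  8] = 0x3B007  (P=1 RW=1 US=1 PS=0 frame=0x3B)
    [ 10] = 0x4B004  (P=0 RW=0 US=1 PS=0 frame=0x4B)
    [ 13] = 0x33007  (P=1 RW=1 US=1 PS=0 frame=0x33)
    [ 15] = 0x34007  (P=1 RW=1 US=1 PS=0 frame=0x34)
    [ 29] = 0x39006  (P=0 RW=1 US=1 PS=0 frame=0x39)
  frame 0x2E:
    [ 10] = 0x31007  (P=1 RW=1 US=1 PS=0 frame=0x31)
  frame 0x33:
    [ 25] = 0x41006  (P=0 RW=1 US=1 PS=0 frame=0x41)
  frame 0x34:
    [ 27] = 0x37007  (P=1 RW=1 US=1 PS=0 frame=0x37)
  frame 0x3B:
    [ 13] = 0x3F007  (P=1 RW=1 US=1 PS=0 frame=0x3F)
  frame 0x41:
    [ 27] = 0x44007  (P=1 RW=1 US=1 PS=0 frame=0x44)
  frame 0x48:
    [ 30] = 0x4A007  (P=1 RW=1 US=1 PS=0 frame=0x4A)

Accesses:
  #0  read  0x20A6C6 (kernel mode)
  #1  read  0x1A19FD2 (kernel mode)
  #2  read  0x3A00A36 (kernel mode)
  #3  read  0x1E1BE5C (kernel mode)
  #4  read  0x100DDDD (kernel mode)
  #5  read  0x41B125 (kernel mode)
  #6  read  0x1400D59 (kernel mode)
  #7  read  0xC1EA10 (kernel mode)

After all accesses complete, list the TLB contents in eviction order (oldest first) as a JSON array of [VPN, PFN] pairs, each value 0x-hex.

Trace:
#0 VA=0x20A6C6 (r,kernel):
  lvl0: tbl 0x2B, slot 1 ⇒ 0x2E007 (P1/RW1/US1/PS0)
  lvl1: tbl 0x2E, slot 10 ⇒ 0x31007 (P1/RW1/US1/PS0)
  ⇒ phys 0x316C6  [2 reads]
#1 VA=0x1A19FD2 (r,kernel):
  lvl0: tbl 0x2B, slot 13 ⇒ 0x33007 (P1/RW1/US1/PS0)
  lvl1: tbl 0x33, slot 25 ⇒ 0x41006 (P0/RW1/US1/PS0)
  ✗ PAGE_NOT_PRESENT  [2 reads]
#2 VA=0x3A00A36 (r,kernel):
  lvl0: tbl 0x2B, slot 29 ⇒ 0x39006 (P0/RW1/US1/PS0)
  ✗ PAGE_NOT_PRESENT  [1 reads]
#3 VA=0x1E1BE5C (r,kernel):
  lvl0: tbl 0x2B, slot 15 ⇒ 0x34007 (P1/RW1/US1/PS0)
  lvl1: tbl 0x34, slot 27 ⇒ 0x37007 (P1/RW1/US1/PS0)
  ⇒ phys 0x37E5C  [2 reads]
#4 VA=0x100DDDD (r,kernel):
  lvl0: tbl 0x2B, slot 8 ⇒ 0x3B007 (P1/RW1/US1/PS0)
  lvl1: tbl 0x3B, slot 13 ⇒ 0x3F007 (P1/RW1/US1/PS0)
  ⇒ phys 0x3FDDD  [2 reads]
#5 VA=0x41B125 (r,kernel):
  lvl0: tbl 0x2B, slot 2 ⇒ 0x41007 (P1/RW1/US1/PS0)
  lvl1: tbl 0x41, slot 27 ⇒ 0x44007 (P1/RW1/US1/PS0)
  ⇒ phys 0x44125  [2 reads]
#6 VA=0x1400D59 (r,kernel):
  lvl0: tbl 0x2B, slot 10 ⇒ 0x4B004 (P0/RW0/US1/PS0)
  ✗ PAGE_NOT_PRESENT  [1 reads]
#7 VA=0xC1EA10 (r,kernel):
  lvl0: tbl 0x2B, slot 6 ⇒ 0x48007 (P1/RW1/US1/PS0)
  lvl1: tbl 0x48, slot 30 ⇒ 0x4A007 (P1/RW1/US1/PS0)
  ⇒ phys 0x4AA10  [2 reads]

TLB: [["0x100D", "0x3F"], ["0x41B", "0x44"], ["0xC1E", "0x4A"]]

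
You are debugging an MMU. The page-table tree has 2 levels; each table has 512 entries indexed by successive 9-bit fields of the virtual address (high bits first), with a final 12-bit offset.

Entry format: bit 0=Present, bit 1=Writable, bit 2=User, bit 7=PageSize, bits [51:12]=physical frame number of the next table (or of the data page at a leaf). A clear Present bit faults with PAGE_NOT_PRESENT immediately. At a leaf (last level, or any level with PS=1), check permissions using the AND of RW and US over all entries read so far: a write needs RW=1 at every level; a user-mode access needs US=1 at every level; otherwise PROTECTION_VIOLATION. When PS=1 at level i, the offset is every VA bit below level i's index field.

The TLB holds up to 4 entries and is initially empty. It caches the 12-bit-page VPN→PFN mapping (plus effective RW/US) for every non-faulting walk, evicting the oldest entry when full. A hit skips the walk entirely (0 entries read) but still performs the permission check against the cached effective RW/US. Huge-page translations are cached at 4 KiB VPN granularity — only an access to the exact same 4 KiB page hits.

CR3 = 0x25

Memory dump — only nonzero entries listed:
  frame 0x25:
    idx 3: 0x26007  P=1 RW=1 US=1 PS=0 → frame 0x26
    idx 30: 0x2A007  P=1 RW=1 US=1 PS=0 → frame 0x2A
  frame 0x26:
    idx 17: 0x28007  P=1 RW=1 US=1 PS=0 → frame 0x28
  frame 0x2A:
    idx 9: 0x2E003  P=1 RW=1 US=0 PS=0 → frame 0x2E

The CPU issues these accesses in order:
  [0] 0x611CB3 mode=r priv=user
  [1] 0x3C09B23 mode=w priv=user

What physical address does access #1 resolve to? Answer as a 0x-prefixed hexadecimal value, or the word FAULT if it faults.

Per-access translation:
#0 VA=0x611CB3 (r,user):
  L0 @0x25[3] → 0x26007  P=1,RW=1,US=1,PS=0
  L1 @0x26[17] → 0x28007  P=1,RW=1,US=1,PS=0
  ⇒ phys 0x28CB3  [2 reads]
#1 VA=0x3C09B23 (w,user):
  L0 @0x25[30] → 0x2A007  P=1,RW=1,US=1,PS=0
  L1 @0x2A[9] → 0x2E003  P=1,RW=1,US=0,PS=0
  ✗ PROTECTION_VIOLATION  [2 reads]

Access #1 PA: FAULT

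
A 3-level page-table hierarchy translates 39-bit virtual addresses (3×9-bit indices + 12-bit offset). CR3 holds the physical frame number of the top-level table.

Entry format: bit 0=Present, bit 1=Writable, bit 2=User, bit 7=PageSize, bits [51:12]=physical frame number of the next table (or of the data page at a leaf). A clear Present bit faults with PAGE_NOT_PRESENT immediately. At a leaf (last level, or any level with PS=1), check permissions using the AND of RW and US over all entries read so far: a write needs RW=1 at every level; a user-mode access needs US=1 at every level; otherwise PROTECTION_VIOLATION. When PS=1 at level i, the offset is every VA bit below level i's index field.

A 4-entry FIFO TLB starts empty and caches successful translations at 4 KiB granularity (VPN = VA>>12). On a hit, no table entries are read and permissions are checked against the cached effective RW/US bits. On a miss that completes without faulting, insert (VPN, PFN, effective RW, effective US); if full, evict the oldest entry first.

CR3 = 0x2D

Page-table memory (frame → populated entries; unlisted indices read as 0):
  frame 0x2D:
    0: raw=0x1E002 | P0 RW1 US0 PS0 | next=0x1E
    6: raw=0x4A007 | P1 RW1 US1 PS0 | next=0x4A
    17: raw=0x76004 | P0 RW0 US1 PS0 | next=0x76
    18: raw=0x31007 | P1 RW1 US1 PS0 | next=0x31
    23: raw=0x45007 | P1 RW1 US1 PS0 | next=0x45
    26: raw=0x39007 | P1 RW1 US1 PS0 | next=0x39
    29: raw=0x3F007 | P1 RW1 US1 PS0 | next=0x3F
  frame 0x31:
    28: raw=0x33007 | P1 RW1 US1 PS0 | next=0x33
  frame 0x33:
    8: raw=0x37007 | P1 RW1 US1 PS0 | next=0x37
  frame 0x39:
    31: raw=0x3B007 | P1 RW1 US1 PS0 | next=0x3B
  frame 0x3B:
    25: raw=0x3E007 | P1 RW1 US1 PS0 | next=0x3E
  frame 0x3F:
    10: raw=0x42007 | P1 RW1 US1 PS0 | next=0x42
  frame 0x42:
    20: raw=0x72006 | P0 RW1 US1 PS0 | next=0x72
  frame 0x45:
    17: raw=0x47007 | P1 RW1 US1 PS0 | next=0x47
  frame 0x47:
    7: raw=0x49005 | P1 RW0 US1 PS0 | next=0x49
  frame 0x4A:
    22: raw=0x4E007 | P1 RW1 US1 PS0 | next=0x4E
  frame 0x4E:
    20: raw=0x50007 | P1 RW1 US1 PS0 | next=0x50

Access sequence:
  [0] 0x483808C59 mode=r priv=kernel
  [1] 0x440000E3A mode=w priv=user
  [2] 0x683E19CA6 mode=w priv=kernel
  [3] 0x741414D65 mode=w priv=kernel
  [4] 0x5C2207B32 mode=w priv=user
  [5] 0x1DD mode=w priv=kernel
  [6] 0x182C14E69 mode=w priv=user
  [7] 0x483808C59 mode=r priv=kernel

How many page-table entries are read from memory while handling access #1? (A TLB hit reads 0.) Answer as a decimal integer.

Trace:
#0 VA=0x483808C59 (r,kernel):
  [0] read 0x2D idx=18: raw=0x31007 flags P=1 W=1 U=1 S=0
  [1] read 0x31 idx=28: raw=0x33007 flags P=1 W=1 U=1 S=0
  [2] read 0x33 idx=8: raw=0x37007 flags P=1 W=1 U=1 S=0
  ⇒ phys 0x37C59  [3 reads]
#1 VA=0x440000E3A (w,user):
  [0] read 0x2D idx=17: raw=0x76004 flags P=0 W=0 U=1 S=0
  ⇒ fault: PAGE_NOT_PRESENT  — 1 lookups
#2 VA=0x683E19CA6 (w,kernel):
  [0] read 0x2D idx=26: raw=0x39007 flags P=1 W=1 U=1 S=0
  [1] read 0x39 idx=31: raw=0x3B007 flags P=1 W=1 U=1 S=0
  [2] read 0x3B idx=25: raw=0x3E007 flags P=1 W=1 U=1 S=0
  ⇒ phys 0x3ECA6  [3 reads]
#3 VA=0x741414D65 (w,kernel):
  [0] read 0x2D idx=29: raw=0x3F007 flags P=1 W=1 U=1 S=0
  [1] read 0x3F idx=10: raw=0x42007 flags P=1 W=1 U=1 S=0
  [2] read 0x42 idx=20: raw=0x72006 flags P=0 W=1 U=1 S=0
  ⇒ fault: PAGE_NOT_PRESENT  — 3 lookups
#4 VA=0x5C2207B32 (w,user):
  [0] read 0x2D idx=23: raw=0x45007 flags P=1 W=1 U=1 S=0
  [1] read 0x45 idx=17: raw=0x47007 flags P=1 W=1 U=1 S=0
  [2] read 0x47 idx=7: raw=0x49005 flags P=1 W=0 U=1 S=0
  ⇒ fault: PROTECTION_VIOLATION  — 3 lookups
#5 VA=0x1DD (w,kernel):
  [0] read 0x2D idx=0: raw=0x1E002 flags P=0 W=1 U=0 S=0
  ⇒ fault: PAGE_NOT_PRESENT  — 1 lookups
#6 VA=0x182C14E69 (w,user):
  [0] read 0x2D idx=6: raw=0x4A007 flags P=1 W=1 U=1 S=0
  [1] read 0x4A idx=22: raw=0x4E007 flags P=1 W=1 U=1 S=0
  [2] read 0x4E idx=20: raw=0x50007 flags P=1 W=1 U=1 S=0
  ⇒ phys 0x50E69  [3 reads]
#7 VA=0x483808C59 (r,kernel):
  TLB hit vpn=0x483808 → PA=0x37C59

Entries read for #1: 1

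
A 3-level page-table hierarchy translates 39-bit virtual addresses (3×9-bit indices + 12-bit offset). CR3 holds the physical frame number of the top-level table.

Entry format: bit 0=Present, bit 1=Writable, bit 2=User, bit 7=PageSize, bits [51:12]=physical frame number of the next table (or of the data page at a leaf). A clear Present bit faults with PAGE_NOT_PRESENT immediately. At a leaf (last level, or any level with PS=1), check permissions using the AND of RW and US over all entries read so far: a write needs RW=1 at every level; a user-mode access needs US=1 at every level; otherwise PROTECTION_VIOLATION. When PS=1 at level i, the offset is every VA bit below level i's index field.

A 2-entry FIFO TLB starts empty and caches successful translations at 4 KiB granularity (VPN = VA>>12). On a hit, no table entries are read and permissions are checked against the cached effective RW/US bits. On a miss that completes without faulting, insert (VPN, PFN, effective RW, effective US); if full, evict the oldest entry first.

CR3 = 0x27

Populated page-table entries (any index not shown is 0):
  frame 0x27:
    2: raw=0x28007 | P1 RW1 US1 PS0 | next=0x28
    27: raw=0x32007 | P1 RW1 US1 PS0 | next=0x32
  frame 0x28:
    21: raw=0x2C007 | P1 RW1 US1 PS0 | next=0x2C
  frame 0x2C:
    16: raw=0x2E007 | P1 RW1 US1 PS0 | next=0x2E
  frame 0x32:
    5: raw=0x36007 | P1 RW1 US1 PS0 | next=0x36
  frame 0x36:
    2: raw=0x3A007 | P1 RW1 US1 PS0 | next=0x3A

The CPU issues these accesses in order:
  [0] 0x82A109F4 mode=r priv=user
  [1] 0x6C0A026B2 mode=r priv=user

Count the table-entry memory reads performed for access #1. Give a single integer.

Per-access translation:
#0 VA=0x82A109F4 (r,user):
  L0: frame=0x27 idx=2 entry=0x28007 [P=1 RW=1 US=1 PS=0]
  L1: frame=0x28 idx=21 entry=0x2C007 [P=1 RW=1 US=1 PS=0]
  L2: frame=0x2C idx=16 entry=0x2E007 [P=1 RW=1 US=1 PS=0]
  ✓ 0x2E9F4  — 3 lookups
#1 VA=0x6C0A026B2 (r,user):
  L0: frame=0x27 idx=27 entry=0x32007 [P=1 RW=1 US=1 PS=0]
  L1: frame=0x32 idx=5 entry=0x36007 [P=1 RW=1 US=1 PS=0]
  L2: frame=0x36 idx=2 entry=0x3A007 [P=1 RW=1 US=1 PS=0]
  ✓ 0x3A6B2  — 3 lookups

Entries read for #1: 3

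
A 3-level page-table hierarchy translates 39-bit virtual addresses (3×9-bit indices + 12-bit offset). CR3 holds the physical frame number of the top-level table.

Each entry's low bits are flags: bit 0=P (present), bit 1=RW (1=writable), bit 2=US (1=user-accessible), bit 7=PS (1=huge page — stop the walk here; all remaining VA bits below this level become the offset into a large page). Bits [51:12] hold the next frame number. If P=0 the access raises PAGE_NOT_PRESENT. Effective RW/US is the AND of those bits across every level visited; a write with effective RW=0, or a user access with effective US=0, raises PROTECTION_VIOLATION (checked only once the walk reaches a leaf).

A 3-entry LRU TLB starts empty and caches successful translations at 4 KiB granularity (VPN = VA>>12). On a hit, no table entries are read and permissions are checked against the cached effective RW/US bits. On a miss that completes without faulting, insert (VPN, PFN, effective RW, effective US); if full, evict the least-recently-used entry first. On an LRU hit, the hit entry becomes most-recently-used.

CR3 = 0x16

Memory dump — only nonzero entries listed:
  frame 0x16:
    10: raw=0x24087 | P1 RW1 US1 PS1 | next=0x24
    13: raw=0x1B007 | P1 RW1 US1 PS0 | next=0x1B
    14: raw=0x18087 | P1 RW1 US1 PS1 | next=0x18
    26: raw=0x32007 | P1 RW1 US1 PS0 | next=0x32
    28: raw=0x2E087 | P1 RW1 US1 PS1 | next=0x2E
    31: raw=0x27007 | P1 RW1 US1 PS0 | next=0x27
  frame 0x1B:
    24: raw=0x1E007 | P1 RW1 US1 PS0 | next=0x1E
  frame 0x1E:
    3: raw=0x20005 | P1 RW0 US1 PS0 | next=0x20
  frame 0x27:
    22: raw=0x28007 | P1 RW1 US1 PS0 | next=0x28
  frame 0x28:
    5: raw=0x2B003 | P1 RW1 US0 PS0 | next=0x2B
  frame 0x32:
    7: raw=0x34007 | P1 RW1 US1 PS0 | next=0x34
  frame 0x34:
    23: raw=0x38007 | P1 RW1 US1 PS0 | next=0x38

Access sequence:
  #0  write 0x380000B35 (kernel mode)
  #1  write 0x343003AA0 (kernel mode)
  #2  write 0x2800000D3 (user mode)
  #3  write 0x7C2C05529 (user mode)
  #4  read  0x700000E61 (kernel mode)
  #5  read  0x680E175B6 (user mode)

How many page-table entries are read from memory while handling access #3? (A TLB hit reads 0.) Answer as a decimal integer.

Trace:
#0 VA=0x380000B35 (w,kernel):
  [0] read 0x16 idx=14: raw=0x18087 flags P=1 W=1 U=1 S=1
  → PA=0x18B35 (huge @L0)  (1 entries read)
#1 VA=0x343003AA0 (w,kernel):
  [0] read 0x16 idx=13: raw=0x1B007 flags P=1 W=1 U=1 S=0
  [1] read 0x1B idx=24: raw=0x1E007 flags P=1 W=1 U=1 S=0
  [2] read 0x1E idx=3: raw=0x20005 flags P=1 W=0 U=1 S=0
  ⇒ fault: PROTECTION_VIOLATION  — 3 lookups
#2 VA=0x2800000D3 (w,user):
  [0] read 0x16 idx=10: raw=0x24087 flags P=1 W=1 U=1 S=1
  → PA=0x240D3 (huge @L0)  (1 entries read)
#3 VA=0x7C2C05529 (w,user):
  [0] read 0x16 idx=31: raw=0x27007 flags P=1 W=1 U=1 S=0
  [1] read 0x27 idx=22: raw=0x28007 flags P=1 W=1 U=1 S=0
  [2] read 0x28 idx=5: raw=0x2B003 flags P=1 W=1 U=0 S=0
  ⇒ fault: PROTECTION_VIOLATION  — 3 lookups
#4 VA=0x700000E61 (r,kernel):
  [0] read 0x16 idx=28: raw=0x2E087 flags P=1 W=1 U=1 S=1
  → PA=0x2EE61 (huge @L0)  (1 entries read)
#5 VA=0x680E175B6 (r,user):
  [0] read 0x16 idx=26: raw=0x32007 flags P=1 W=1 U=1 S=0
  [1] read 0x32 idx=7: raw=0x34007 flags P=1 W=1 U=1 S=0
  [2] read 0x34 idx=23: raw=0x38007 flags P=1 W=1 U=1 S=0
  → PA=0x385B6  (3 entries read)

Entries read for #3: 3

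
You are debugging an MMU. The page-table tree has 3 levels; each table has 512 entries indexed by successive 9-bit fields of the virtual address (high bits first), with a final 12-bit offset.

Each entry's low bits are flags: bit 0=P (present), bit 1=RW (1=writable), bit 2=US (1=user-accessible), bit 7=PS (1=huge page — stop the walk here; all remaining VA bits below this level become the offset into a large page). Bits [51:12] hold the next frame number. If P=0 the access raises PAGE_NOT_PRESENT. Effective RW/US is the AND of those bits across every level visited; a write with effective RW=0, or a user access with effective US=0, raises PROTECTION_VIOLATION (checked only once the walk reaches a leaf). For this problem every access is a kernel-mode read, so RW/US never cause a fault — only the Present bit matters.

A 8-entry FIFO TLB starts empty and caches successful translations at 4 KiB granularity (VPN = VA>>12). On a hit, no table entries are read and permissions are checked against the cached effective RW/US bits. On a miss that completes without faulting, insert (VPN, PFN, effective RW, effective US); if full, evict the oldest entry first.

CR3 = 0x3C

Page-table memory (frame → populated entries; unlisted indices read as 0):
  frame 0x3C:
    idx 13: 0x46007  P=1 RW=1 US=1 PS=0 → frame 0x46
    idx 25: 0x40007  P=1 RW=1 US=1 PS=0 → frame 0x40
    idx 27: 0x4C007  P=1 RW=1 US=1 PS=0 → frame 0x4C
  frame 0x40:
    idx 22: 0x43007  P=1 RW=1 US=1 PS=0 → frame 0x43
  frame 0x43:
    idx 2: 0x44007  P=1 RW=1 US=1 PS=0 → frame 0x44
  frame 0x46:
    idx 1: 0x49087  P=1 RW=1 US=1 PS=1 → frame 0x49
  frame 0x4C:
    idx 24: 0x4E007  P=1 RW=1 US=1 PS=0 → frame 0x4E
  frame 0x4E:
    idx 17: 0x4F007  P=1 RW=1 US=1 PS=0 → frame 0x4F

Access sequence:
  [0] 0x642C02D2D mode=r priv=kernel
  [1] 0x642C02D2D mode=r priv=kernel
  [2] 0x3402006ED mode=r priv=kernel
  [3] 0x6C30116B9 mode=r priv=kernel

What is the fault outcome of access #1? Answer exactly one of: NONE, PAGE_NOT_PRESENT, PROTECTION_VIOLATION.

Per-access translation:
#0 VA=0x642C02D2D (r,kernel):
  [0] read 0x3C idx=25: raw=0x40007 flags P=1 W=1 U=1 S=0
  [1] read 0x40 idx=22: raw=0x43007 flags P=1 W=1 U=1 S=0
  [2] read 0x43 idx=2: raw=0x44007 flags P=1 W=1 U=1 S=0
  ✓ 0x44D2D  — 3 lookups
#1 VA=0x642C02D2D (r,kernel):
  TLB hit vpn=0x642C02 → PA=0x44D2D
#2 VA=0x3402006ED (r,kernel):
  [0] read 0x3C idx=13: raw=0x46007 flags P=1 W=1 U=1 S=0
  [1] read 0x46 idx=1: raw=0x49087 flags P=1 W=1 U=1 S=1
  ✓ 0x496ED (huge @L1)  — 2 lookups
#3 VA=0x6C30116B9 (r,kernel):
  [0] read 0x3C idx=27: raw=0x4C007 flags P=1 W=1 U=1 S=0
  [1] read 0x4C idx=24: raw=0x4E007 flags P=1 W=1 U=1 S=0
  [2] read 0x4E idx=17: raw=0x4F007 flags P=1 W=1 U=1 S=0
  ✓ 0x4F6B9  — 3 lookups

Access #1 fault: NONE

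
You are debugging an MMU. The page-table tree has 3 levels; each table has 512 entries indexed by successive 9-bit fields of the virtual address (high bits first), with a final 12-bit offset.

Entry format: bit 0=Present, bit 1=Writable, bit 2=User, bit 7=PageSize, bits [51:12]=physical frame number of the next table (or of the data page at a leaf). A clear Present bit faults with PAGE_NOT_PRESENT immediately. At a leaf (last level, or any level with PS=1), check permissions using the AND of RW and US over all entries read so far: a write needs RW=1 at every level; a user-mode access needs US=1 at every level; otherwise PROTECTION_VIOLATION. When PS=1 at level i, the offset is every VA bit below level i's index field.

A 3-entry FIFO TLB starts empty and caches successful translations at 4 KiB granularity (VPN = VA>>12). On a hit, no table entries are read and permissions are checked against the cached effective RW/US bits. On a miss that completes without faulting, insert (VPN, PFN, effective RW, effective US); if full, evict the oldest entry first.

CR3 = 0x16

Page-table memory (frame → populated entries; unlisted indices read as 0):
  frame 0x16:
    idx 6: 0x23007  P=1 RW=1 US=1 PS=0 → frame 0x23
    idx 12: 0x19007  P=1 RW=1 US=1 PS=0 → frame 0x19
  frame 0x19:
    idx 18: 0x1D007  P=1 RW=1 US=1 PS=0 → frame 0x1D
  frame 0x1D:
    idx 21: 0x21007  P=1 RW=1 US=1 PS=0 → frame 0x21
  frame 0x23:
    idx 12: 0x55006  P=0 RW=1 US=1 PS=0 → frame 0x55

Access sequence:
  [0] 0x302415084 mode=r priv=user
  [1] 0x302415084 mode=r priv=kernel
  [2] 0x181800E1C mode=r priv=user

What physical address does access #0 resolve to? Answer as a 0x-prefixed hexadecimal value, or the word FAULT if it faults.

Walk each access:
#0 VA=0x302415084 (r,user):
  L0: frame=0x16 idx=12 entry=0x19007 [P=1 RW=1 US=1 PS=0]
  L1: frame=0x19 idx=18 entry=0x1D007 [P=1 RW=1 US=1 PS=0]
  L2: frame=0x1D idx=21 entry=0x21007 [P=1 RW=1 US=1 PS=0]
  ⇒ phys 0x21084  [3 reads]
#1 VA=0x302415084 (r,kernel):
  TLB hit vpn=0x302415 → PA=0x21084
#2 VA=0x181800E1C (r,user):
  L0: frame=0x16 idx=6 entry=0x23007 [P=1 RW=1 US=1 PS=0]
  L1: frame=0x23 idx=12 entry=0x55006 [P=0 RW=1 US=1 PS=0]
  ✗ PAGE_NOT_PRESENT  [2 reads]

Access #0 PA: 0x21084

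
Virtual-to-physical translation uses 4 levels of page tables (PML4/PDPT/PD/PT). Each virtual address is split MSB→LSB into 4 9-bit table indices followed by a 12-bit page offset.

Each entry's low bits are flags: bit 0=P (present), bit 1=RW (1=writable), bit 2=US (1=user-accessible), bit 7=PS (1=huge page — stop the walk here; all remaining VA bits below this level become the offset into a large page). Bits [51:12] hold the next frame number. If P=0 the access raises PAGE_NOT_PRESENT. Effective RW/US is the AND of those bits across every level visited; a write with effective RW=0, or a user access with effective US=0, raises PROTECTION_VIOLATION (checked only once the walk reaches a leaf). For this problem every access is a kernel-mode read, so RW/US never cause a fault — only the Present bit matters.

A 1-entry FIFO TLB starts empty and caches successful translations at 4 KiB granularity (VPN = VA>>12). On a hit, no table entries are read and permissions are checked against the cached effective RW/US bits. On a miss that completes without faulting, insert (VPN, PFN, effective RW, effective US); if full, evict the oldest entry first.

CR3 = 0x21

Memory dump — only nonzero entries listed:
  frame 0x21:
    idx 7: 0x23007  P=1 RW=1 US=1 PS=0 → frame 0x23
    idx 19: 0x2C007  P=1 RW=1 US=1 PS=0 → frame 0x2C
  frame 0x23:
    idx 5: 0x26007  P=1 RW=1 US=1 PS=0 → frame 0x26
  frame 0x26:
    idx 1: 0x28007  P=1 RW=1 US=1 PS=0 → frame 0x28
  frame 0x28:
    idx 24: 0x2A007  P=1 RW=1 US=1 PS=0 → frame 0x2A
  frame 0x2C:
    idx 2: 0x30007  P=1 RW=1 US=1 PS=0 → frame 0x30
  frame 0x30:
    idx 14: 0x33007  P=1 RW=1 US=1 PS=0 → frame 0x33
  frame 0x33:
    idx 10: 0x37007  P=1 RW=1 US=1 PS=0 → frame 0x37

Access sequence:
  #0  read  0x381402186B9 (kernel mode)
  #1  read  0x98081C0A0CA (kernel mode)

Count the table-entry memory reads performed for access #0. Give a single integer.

Trace:
#0 VA=0x381402186B9 (r,kernel):
  L0 @0x21[7] → 0x23007  P=1,RW=1,US=1,PS=0
  L1 @0x23[5] → 0x26007  P=1,RW=1,US=1,PS=0
  L2 @0x26[1] → 0x28007  P=1,RW=1,US=1,PS=0
  L3 @0x28[24] → 0x2A007  P=1,RW=1,US=1,PS=0
  → PA=0x2A6B9  (4 entries read)
#1 VA=0x98081C0A0CA (r,kernel):
  L0 @0x21[19] → 0x2C007  P=1,RW=1,US=1,PS=0
  L1 @0x2C[2] → 0x30007  P=1,RW=1,US=1,PS=0
  L2 @0x30[14] → 0x33007  P=1,RW=1,US=1,PS=0
  L3 @0x33[10] → 0x37007  P=1,RW=1,US=1,PS=0
  → PA=0x370CA  (4 entries read)

Entries read for #0: 4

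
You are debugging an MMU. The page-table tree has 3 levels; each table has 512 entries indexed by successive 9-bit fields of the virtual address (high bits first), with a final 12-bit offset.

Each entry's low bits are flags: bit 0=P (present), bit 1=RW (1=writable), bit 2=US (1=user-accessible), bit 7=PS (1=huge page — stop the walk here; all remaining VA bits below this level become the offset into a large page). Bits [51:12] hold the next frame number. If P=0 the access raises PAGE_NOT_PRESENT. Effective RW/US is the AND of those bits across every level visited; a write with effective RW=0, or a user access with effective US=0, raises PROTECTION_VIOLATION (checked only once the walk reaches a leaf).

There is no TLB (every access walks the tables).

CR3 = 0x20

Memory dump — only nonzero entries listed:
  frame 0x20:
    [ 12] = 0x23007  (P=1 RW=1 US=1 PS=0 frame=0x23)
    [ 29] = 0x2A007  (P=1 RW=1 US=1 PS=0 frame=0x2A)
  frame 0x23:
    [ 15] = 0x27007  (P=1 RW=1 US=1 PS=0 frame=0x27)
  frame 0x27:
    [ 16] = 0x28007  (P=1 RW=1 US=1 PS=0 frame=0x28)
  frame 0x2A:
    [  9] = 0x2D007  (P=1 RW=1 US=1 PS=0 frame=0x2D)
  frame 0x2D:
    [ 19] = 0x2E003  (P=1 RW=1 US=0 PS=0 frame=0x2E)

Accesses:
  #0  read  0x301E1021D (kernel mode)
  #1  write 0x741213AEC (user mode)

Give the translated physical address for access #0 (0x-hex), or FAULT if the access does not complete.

Trace:
#0 VA=0x301E1021D (r,kernel):
  lvl0: tbl 0x20, slot 12 ⇒ 0x23007 (P1/RW1/US1/PS0)
  lvl1: tbl 0x23, slot 15 ⇒ 0x27007 (P1/RW1/US1/PS0)
  lvl2: tbl 0x27, slot 16 ⇒ 0x28007 (P1/RW1/US1/PS0)
  → PA=0x2821D  (3 entries read)
#1 VA=0x741213AEC (w,user):
  lvl0: tbl 0x20, slot 29 ⇒ 0x2A007 (P1/RW1/US1/PS0)
  lvl1: tbl 0x2A, slot 9 ⇒ 0x2D007 (P1/RW1/US1/PS0)
  lvl2: tbl 0x2D, slot 19 ⇒ 0x2E003 (P1/RW1/US0/PS0)
  → PROTECTION_VIOLATION  (3 entries read)

Access #0 PA: 0x2821D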